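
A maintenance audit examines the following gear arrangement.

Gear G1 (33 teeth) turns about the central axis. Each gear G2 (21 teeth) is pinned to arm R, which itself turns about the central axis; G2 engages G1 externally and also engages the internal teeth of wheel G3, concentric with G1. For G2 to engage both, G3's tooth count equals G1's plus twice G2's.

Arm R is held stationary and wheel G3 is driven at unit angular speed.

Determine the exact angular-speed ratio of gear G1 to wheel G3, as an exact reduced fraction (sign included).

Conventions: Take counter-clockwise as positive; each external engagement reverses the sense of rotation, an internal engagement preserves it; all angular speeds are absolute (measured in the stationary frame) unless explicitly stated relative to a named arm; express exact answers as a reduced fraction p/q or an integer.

recognized (axles ride arm R): planetary set, 33/21/75 teeth
ring teeth: 33 + 2·21 = 75
33(ω_sun−ω_arm) = −75(ω_ring−ω_arm),  ω_arm = 0, ω_ring = 1
ω_sun = 0 − (75/33)(1−0) = -25/11
ω_out/ω_in = -25/11

-25/11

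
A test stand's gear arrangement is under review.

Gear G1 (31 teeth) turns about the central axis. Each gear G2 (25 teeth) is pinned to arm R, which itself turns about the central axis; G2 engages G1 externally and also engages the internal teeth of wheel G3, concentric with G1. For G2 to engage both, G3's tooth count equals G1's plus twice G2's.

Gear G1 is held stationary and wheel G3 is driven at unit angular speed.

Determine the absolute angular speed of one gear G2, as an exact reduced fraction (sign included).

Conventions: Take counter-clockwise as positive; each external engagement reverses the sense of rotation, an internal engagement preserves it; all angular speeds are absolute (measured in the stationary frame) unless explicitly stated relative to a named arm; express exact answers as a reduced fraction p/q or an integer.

81/50

recognized (axles ride arm R): planetary set, 31/25/81 teeth
ring teeth: 31 + 2·25 = 81
31(ω_sun−ω_arm) = −81(ω_ring−ω_arm),  ω_sun = 0, ω_ring = 1
31(0−ω_arm) = −81(1−ω_arm)  ⇒  112·ω_arm = 81  ⇒  ω_arm = 81/112
sun–planet mesh: 31·(0−81/112) = −25·(ω_p−ω_arm)  ⇒  ω_p−ω_arm = 2511/2800
ω_p = 81/112 + 2511/2800 = 81/50
exact speed ratio = 81/50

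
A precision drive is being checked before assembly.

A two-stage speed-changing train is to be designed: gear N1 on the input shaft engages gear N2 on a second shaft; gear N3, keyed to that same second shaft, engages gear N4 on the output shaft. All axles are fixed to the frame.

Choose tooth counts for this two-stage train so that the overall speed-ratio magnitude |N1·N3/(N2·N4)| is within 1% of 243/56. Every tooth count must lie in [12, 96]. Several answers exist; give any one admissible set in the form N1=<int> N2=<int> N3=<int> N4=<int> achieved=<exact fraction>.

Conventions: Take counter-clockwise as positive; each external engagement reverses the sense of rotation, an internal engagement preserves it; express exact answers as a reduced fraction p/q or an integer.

topology: fixed-axis compound train — 2 stages, target 243/56
target = 243/56 in lowest terms: an exact hit needs N1·N3 = k·243 and N2·N4 = k·56 for one integer k, every count in [12, 96]; additionally prefer no 1:1 stage (N1 ≠ N2, N3 ≠ N4)
k = 1…2: no 1:1-free in-range split of k·243 and k·56 into factor pairs; take k = 3
k = 3: N1·N3 = 729 = 27·27, N2·N4 = 168 = 12·14
achieved = 27·27/(12·14) = 243/56; |achieved − target| = 0 ≤ 243/5600 ✓

N1=27 N2=12 N3=27 N4=14 achieved=243/56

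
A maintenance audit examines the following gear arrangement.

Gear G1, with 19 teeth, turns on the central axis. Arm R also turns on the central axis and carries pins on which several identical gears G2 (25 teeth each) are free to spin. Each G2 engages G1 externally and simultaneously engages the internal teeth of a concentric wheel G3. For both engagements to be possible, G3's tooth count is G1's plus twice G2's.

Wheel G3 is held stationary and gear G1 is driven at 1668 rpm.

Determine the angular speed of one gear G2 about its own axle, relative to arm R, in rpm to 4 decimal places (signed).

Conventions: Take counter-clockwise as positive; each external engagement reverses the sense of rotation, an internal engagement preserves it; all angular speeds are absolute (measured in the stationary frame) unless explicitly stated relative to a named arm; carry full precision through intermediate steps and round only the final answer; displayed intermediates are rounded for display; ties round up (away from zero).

class = planetary set [G3 = 19+2·25 = 69; Willis about the carrier]
normalise by the input: solve with ω_sun = 1, then scale by 1668 rpm
ring teeth: 19 + 2·25 = 69
19(ω_sun−ω_arm) = −69(ω_ring−ω_arm),  ω_ring = 0, ω_sun = 1
19(1−ω_arm) = −69(0−ω_arm)  ⇒  88·ω_arm = 19  ⇒  ω_arm = 19/88
sun–planet mesh: 19·(1−19/88) = −25·(ω_p−ω_arm)  ⇒  ω_p−ω_arm = -1311/2200
scale: ω_p−ω_arm = -1311/2200 × 1668 rpm = -993.9764 rpm

-993.9764 rpm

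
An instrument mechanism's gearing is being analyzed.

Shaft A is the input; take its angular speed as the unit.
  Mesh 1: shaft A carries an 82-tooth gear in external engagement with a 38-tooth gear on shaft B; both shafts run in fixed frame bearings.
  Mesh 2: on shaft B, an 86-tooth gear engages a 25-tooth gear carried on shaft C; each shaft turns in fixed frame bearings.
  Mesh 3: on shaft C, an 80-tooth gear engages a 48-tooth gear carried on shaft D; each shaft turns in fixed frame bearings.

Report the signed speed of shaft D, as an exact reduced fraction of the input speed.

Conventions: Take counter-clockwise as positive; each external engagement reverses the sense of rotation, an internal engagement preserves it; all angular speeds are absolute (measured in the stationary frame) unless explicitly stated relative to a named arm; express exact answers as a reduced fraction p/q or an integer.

-3526/285

3-mesh fixed-axis compound train (all bearings frame-fixed)
mesh 1 [82T→38T]: |ω|/ω_in = 1×82/38 = 41/19, sense flips to −
mesh 2 [86T→25T]: |ω|/ω_in = (41/19)×86/25 = 3526/475, sense flips to +
mesh 3 [80T→48T]: |ω|/ω_in = (3526/475)×80/48 = 3526/285, sense flips to −
signed output speed (× input speed) = -3526/285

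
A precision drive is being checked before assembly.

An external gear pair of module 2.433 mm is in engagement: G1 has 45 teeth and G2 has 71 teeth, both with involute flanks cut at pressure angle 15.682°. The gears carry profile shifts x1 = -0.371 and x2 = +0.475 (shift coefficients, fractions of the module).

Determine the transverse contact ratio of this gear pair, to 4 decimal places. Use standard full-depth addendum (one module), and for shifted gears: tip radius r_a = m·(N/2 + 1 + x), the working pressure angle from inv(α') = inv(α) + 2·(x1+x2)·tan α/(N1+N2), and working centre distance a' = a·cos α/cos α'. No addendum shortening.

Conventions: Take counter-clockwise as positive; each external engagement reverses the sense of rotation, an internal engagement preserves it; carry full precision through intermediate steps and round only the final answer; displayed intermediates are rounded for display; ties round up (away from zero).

class = single-mesh tooth geometry [involute pair 45T × 71T, m = 2.433]
base radii: r_b1 = 52.704804, r_b2 = 83.156469
tip radii: r_a1 = 56.272857, r_a2 = 89.960175
inv(α') = inv(15.682°) + 2·(-0.371+0.475)·tan α/(45+71) = 0.00754925  ⇒  α' = 16.03930°
a' = a·cos α / cos α' = 141.1140·cos 15.682°/cos 16.03930° = 141.364243
action lengths: √(r_a1²−r_b1²) = 19.718977, √(r_a2²−r_b2²) = 34.319598
base pitch p_b = π·m·cos α = 7.358979
CR = (19.718977 + 34.319598 − 141.364243·sin 16.03930°)/7.358979 = 2.035624
contact ratio ≈ 2.0356

2.0356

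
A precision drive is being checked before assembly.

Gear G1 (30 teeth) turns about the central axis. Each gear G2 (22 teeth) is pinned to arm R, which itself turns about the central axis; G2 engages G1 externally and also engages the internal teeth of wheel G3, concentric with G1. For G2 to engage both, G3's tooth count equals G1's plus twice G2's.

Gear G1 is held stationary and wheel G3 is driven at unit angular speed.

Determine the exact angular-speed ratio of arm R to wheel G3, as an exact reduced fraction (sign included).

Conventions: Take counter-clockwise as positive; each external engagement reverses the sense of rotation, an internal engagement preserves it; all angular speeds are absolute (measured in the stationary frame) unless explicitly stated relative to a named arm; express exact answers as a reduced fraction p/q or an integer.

37/52

class = planetary set [G3 = 30+2·22 = 74; Willis about the carrier]
ring teeth: 30 + 2·22 = 74
30(ω_sun−ω_arm) = −74(ω_ring−ω_arm),  ω_sun = 0, ω_ring = 1
30(0−ω_arm) = −74(1−ω_arm)  ⇒  104·ω_arm = 74  ⇒  ω_arm = 37/52
ω_out/ω_in = 37/52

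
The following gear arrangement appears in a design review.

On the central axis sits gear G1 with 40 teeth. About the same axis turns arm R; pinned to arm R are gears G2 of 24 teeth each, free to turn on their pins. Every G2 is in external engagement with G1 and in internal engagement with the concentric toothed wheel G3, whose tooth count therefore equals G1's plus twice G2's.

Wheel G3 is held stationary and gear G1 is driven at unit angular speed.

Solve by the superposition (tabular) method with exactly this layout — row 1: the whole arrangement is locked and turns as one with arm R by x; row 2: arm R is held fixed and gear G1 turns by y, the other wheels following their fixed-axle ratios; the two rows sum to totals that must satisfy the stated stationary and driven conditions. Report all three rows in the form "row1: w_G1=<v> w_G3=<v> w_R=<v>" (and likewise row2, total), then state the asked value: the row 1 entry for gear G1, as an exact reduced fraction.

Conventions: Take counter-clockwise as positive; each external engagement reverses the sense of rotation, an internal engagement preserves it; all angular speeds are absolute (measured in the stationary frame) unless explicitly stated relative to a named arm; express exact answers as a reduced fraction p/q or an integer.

row1: w_G1=5/16 w_G3=5/16 w_R=5/16
row2: w_G1=11/16 w_G3=-5/16 w_R=0
total: w_G1=1 w_G3=0 w_R=5/16
asked value: 5/16

recognized (axles ride arm R): planetary set, 40/24/88 teeth
row 1 — lock + rotate with arm: ω_sun = ω_ring = ω_arm = x
row 2 (arm held, sun turns y): ω_ring = −(40/88)·y, ω_arm = 0
boundary: total ω_ring = x − (40/88)·y = 0 and total ω_sun = x + y = 1  ⇒  y = 11/16, x = 5/16
row 2 ring = −(40/88)·11/16 = -5/16
totals (row 1 + row 2): sun 5/16 + 11/16 = 1, ring 5/16 + (-5/16) = 0, arm 5/16 + 0 = 5/16
asked cell (row1, sun) = 5/16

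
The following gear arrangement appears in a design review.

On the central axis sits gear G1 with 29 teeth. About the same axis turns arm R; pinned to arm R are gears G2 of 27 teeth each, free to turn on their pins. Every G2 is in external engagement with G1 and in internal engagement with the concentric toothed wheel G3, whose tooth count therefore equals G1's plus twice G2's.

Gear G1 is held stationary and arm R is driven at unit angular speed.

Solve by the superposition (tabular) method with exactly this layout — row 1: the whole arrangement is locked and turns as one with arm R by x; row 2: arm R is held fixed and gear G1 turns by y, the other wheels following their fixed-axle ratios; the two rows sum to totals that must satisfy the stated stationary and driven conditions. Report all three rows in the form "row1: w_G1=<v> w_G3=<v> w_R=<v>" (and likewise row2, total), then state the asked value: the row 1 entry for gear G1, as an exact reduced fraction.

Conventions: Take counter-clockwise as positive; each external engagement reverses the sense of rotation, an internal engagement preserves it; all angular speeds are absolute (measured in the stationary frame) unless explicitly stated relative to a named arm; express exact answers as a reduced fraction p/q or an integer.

topology: planetary set — G1 29T / G2 27T / G3 83T, arm = carrier (Willis)
row 1 — lock + rotate with arm: ω_sun = ω_ring = ω_arm = x
row 2 — arm fixed, fixed-axis ratios: sun y, ring −(29/83)·y, arm 0
boundary: total ω_sun = x + y = 0 and total ω_arm = x = 1  ⇒  y = -1, x = 1
row 2 ring = −(29/83)·(-1) = 29/83
totals (row 1 + row 2): sun 1 + (-1) = 0, ring 1 + 29/83 = 112/83, arm 1 + 0 = 1
asked cell (row1, sun) = 1

row1: w_G1=1 w_G3=1 w_R=1
row2: w_G1=-1 w_G3=29/83 w_R=0
total: w_G1=0 w_G3=112/83 w_R=1
asked value: 1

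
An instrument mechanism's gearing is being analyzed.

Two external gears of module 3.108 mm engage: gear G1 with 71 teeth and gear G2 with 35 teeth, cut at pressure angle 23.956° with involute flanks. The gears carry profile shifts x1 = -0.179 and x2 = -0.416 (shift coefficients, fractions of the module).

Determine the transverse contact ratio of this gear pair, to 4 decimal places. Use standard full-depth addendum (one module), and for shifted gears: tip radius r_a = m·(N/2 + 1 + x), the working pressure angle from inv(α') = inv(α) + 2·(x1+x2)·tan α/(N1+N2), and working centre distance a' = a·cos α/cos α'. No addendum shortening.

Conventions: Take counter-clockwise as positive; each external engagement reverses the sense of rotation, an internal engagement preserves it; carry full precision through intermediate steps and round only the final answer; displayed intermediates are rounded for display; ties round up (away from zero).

1.6765

topology: single-mesh involute geometry — m = 3.108, 71T/35T pair
base radii: r_b1 = 100.829558, r_b2 = 49.704712
tip radii: r_a1 = 112.885668, r_a2 = 56.205072
inv(α') = inv(23.956°) + 2·(-0.179-0.416)·tan α/(71+35) = 0.02120976  ⇒  α' = 22.39772°
a' = a·cos α / cos α' = 164.7240·cos 23.956°/cos 22.39772° = 162.816992
action lengths: √(r_a1²−r_b1²) = 50.759968, √(r_a2²−r_b2²) = 26.238364
base pitch p_b = π·m·cos α = 8.922969
CR = (50.759968 + 26.238364 − 162.816992·sin 22.39772°)/8.922969 = 1.676525
contact ratio ≈ 1.6765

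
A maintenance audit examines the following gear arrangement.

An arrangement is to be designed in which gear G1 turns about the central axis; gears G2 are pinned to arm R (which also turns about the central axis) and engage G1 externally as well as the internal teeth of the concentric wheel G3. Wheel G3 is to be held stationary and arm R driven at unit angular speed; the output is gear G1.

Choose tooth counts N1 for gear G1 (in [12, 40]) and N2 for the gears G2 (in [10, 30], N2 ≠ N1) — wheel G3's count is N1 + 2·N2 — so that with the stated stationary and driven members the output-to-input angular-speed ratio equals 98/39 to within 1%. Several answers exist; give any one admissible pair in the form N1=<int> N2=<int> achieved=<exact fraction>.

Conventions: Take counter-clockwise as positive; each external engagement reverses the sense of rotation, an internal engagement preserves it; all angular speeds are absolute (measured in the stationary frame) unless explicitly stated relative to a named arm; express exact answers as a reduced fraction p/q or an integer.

topology: planetary set — design target 98/39, arm = carrier (Willis)
Willis with ω_ring = 0: ω_sun/ω_arm = (N1+N3)/N1; set equal to 98/39  ⇒  N3/N1 = 98/39 − 1 = 59/39
N3 = N1 + 2·N2  ⇒  N2/N1 = (N3/N1 − 1)/2 = (59/39 − 1)/2 = 10/39
smallest multiple with N1 ≥ 12 and N2 ≥ 10: k = 1  ⇒  N1 = 1·39 = 39, N2 = 1·10 = 10 (N1 ≤ 40, N2 ≤ 30, N2 ≠ N1 ✓), N3 = 39 + 2·10 = 59
check: (N1+N3)/N1 with N1 = 39, N3 = 59 gives 98/39; |achieved − target| = 0 ≤ 49/1950 ✓

N1=39 N2=10 achieved=98/39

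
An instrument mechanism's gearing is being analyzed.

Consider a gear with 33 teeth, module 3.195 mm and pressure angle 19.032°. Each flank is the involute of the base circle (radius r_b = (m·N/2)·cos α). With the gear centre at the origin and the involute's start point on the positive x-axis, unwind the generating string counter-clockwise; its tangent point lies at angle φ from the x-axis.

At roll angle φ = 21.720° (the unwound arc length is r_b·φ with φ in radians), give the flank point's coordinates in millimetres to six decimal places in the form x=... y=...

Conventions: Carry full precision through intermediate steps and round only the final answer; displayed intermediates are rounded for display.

x=53.289004 y=0.892026

topology: single-mesh involute geometry — m = 3.195, N = 33
pitch radius r_p = m·N/2 = 3.195·33/2 = 52.717500
base radius r_b = r_p·cos α = 52.717500·cos 19.032° = 49.835782
roll angle φ = 21.720° = 0.37908551 rad
x = r_b·(cos φ + φ·sin φ) = 53.289004
y = r_b·(sin φ − φ·cos φ) = 0.892026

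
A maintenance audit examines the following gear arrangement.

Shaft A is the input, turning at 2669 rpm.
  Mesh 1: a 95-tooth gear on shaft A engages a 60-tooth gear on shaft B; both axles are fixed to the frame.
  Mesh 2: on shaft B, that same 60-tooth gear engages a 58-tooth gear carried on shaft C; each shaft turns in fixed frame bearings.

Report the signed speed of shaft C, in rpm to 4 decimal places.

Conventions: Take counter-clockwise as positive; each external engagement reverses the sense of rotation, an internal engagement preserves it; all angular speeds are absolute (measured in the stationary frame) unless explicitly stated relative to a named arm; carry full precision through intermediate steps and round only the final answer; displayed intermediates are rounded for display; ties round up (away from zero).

topology: fixed-axis compound train — 2 meshes, A→C
mesh 1 [95T→60T]: ω = 2669.0000×95/60 = 4225.9167 rpm, sense flips to −
mesh 2 [60T→58T]: ω = 4225.9167×60/58 = 4371.6379 rpm, sense flips to +
signed output speed = +4371.6379 rpm

+4371.6379 rpm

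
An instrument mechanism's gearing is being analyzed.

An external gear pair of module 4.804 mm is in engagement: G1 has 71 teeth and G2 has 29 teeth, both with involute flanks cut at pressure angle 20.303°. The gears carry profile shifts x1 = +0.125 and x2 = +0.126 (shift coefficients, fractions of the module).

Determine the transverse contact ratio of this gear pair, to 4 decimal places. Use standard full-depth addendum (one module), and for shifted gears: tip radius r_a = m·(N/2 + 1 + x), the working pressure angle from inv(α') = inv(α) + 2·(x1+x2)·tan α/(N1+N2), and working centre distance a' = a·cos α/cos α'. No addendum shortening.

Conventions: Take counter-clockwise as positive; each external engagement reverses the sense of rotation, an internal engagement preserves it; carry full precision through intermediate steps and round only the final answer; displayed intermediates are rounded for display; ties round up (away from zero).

1.6661

recognized (one external pair, fixed centres): single-mesh tooth geometry, m = 4.804, N1 = 71, N2 = 29
base radii: r_b1 = 159.946356, r_b2 = 65.330202
tip radii: r_a1 = 175.946500, r_a2 = 75.067304
inv(α') = inv(20.303°) + 2·(+0.125+0.126)·tan α/(71+29) = 0.01747381  ⇒  α' = 21.05000°
a' = a·cos α / cos α' = 240.2000·cos 20.303°/cos 21.05000° = 241.384808
action lengths: √(r_a1²−r_b1²) = 73.309849, √(r_a2²−r_b2²) = 36.973840
base pitch p_b = π·m·cos α = 14.154544
CR = (73.309849 + 36.973840 − 241.384808·sin 21.05000°)/14.154544 = 1.666072
contact ratio ≈ 1.6661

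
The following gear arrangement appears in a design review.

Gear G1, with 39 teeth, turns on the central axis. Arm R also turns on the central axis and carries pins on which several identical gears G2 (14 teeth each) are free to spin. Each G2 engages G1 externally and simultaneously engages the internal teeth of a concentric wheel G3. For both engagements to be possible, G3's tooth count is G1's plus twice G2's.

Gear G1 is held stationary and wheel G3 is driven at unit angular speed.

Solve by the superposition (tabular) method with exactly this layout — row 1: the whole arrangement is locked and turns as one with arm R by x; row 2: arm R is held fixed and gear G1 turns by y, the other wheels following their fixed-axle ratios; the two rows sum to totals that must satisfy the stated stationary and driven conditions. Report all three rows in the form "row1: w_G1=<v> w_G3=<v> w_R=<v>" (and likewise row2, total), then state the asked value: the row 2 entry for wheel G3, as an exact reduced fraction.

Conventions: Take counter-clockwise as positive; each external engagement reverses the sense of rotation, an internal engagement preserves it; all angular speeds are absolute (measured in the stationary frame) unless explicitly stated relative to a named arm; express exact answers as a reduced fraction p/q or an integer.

planetary set (39T centre, 14T on arm, 67T internal) — Willis relation
row 1: whole set turns with the arm by x
superposition row 2 [arm held]: sun y, ring −(39/67)·y, arm 0
boundary: total ω_sun = x + y = 0 and total ω_ring = x − (39/67)·y = 1  ⇒  y = -67/106, x = 67/106
row 2 ring = −(39/67)·(-67/106) = 39/106
totals (row 1 + row 2): sun 67/106 + (-67/106) = 0, ring 67/106 + 39/106 = 1, arm 67/106 + 0 = 67/106
asked cell (row2, ring) = 39/106

row1: w_G1=67/106 w_G3=67/106 w_R=67/106
row2: w_G1=-67/106 w_G3=39/106 w_R=0
total: w_G1=0 w_G3=1 w_R=67/106
asked value: 39/106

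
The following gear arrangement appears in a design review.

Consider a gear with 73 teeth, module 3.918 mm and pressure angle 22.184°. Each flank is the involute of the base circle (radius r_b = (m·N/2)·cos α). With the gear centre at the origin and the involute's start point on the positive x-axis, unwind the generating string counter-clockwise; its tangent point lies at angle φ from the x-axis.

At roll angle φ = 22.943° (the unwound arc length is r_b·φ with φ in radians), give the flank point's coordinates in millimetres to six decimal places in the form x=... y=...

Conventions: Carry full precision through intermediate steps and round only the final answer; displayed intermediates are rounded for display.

class = single-mesh tooth geometry [base-circle involute, m = 3.918, 73T]
pitch radius r_p = m·N/2 = 3.918·73/2 = 143.007000
base radius r_b = r_p·cos α = 143.007000·cos 22.184° = 132.421059
roll angle φ = 22.943° = 0.40043089 rad
x = r_b·(cos φ + φ·sin φ) = 142.615779
y = r_b·(sin φ − φ·cos φ) = 2.788938

x=142.615779 y=2.788938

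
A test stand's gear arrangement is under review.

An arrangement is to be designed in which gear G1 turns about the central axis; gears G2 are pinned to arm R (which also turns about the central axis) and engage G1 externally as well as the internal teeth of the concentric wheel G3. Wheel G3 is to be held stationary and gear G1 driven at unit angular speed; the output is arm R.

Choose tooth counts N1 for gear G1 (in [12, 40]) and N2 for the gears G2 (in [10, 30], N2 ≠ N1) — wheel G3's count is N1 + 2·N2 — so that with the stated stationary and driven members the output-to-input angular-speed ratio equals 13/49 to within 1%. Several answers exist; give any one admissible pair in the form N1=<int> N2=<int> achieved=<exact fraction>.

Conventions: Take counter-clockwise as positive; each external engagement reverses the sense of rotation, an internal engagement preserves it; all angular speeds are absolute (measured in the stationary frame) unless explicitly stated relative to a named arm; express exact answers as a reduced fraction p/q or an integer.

planetary set to be sized for 13/49 (Willis relation)
Willis with ω_ring = 0: ω_arm/ω_sun = N1/(N1+N3); set equal to 13/49  ⇒  N3/N1 = 1/(13/49) − 1 = 36/13
N3 = N1 + 2·N2  ⇒  N2/N1 = (N3/N1 − 1)/2 = (36/13 − 1)/2 = 23/26
smallest multiple with N1 ≥ 12 and N2 ≥ 10: k = 1  ⇒  N1 = 1·26 = 26, N2 = 1·23 = 23 (N1 ≤ 40, N2 ≤ 30, N2 ≠ N1 ✓), N3 = 26 + 2·23 = 72
check: N1/(N1+N3) with N1 = 26, N3 = 72 gives 13/49; |achieved − target| = 0 ≤ 13/4900 ✓

N1=26 N2=23 achieved=13/49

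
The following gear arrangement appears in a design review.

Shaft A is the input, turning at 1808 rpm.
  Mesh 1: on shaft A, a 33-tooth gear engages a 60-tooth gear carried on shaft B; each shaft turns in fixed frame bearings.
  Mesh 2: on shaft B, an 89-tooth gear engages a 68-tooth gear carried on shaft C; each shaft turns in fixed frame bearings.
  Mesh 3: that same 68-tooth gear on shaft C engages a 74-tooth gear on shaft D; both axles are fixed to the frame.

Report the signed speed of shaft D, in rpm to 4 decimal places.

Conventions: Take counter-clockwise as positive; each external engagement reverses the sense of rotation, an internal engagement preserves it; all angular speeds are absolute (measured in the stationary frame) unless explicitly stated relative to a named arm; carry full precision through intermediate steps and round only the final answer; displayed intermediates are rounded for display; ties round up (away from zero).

-1195.9676 rpm

topology: fixed-axis compound train — 3 meshes, A→D
mesh 1 [33T→60T]: ω = 1808.0000×33/60 = 994.4000 rpm, sense flips to −
mesh 2 [89T→68T]: ω = 994.4000×89/68 = 1301.4941 rpm, sense flips to +
mesh 3 [68T→74T]: ω = 1301.4941×68/74 = 1195.9676 rpm, sense flips to −
signed output speed = -1195.9676 rpm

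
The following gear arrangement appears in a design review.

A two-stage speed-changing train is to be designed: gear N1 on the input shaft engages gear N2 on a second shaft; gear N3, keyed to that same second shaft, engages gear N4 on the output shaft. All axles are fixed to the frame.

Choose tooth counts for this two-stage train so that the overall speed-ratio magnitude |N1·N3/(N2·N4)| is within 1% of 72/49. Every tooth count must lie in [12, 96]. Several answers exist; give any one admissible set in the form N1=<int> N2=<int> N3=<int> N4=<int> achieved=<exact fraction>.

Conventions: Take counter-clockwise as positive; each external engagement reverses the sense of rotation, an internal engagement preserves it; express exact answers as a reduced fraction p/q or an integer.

design class (target 72/49): fixed-axis compound train
target = 72/49 in lowest terms: an exact hit needs N1·N3 = k·72 and N2·N4 = k·49 for one integer k, every count in [12, 96]; additionally prefer no 1:1 stage (N1 ≠ N2, N3 ≠ N4)
k = 1…3: no 1:1-free in-range split of k·72 and k·49 into factor pairs; take k = 4
k = 4: N1·N3 = 288 = 12·24, N2·N4 = 196 = 14·14
achieved = 12·24/(14·14) = 72/49; |achieved − target| = 0 ≤ 18/1225 ✓

N1=12 N2=14 N3=24 N4=14 achieved=72/49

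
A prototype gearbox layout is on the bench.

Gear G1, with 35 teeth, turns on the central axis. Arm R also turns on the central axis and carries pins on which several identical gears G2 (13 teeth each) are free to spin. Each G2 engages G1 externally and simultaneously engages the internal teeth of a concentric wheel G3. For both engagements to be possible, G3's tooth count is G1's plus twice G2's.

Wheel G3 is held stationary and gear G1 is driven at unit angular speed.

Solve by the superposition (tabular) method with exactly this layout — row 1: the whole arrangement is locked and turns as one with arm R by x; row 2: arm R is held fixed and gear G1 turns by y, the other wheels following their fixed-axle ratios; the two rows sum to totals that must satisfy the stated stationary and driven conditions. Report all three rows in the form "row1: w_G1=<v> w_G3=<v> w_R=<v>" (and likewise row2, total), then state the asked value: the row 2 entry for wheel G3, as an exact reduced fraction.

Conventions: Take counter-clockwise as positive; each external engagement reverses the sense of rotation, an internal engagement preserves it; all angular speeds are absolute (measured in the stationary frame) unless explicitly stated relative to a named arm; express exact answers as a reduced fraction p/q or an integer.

row1: w_G1=35/96 w_G3=35/96 w_R=35/96
row2: w_G1=61/96 w_G3=-35/96 w_R=0
total: w_G1=1 w_G3=0 w_R=35/96
asked value: -35/96

topology: planetary set — G1 35T / G2 13T / G3 61T, arm = carrier (Willis)
superposition row 1 [locked train]: every member turns x
row 2 — arm fixed, fixed-axis ratios: sun y, ring −(35/61)·y, arm 0
boundary: total ω_ring = x − (35/61)·y = 0 and total ω_sun = x + y = 1  ⇒  y = 61/96, x = 35/96
row 2 ring = −(35/61)·61/96 = -35/96
totals (row 1 + row 2): sun 35/96 + 61/96 = 1, ring 35/96 + (-35/96) = 0, arm 35/96 + 0 = 35/96
asked cell (row2, ring) = -35/96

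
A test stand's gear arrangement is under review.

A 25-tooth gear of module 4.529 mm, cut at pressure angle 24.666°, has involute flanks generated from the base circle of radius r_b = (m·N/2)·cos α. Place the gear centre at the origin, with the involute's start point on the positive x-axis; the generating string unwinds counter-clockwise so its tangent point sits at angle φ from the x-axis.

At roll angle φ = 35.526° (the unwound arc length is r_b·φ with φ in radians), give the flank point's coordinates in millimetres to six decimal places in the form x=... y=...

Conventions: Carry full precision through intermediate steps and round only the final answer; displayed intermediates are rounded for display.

x=60.406090 y=3.932963

topology: single-mesh involute geometry — m = 4.529, N = 25
pitch radius r_p = m·N/2 = 4.529·25/2 = 56.612500
base radius r_b = r_p·cos α = 56.612500·cos 24.666° = 51.446948
roll angle φ = 35.526° = 0.62004567 rad
x = r_b·(cos φ + φ·sin φ) = 60.406090
y = r_b·(sin φ − φ·cos φ) = 3.932963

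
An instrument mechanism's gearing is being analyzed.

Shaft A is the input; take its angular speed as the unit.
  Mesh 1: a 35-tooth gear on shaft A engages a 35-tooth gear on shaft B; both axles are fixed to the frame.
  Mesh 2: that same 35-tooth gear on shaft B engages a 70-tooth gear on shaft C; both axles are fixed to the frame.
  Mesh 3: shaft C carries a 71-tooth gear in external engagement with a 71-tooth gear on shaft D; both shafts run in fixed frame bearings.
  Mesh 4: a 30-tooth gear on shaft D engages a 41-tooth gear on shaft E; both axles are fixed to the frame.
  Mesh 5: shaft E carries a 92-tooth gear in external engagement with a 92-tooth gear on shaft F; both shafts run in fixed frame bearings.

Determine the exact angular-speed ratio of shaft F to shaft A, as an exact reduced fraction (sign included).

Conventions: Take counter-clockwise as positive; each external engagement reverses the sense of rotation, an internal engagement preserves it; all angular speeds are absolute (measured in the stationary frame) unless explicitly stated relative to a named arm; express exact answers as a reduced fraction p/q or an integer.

-15/41

class = fixed-axis compound train [5 meshes; 5 ratios multiply, 5 sense flips]
mesh 1 [35T→35T]: running ratio 1, sense −
mesh 2 [35T→70T]: running ratio 1/2, sense +
mesh 3 [71T→71T]: running ratio 1/2, sense −
mesh 4 [30T→41T]: running ratio 15/41, sense +
mesh 5 [92T→92T]: running ratio 15/41, sense −
ω_out/ω_in = -15/41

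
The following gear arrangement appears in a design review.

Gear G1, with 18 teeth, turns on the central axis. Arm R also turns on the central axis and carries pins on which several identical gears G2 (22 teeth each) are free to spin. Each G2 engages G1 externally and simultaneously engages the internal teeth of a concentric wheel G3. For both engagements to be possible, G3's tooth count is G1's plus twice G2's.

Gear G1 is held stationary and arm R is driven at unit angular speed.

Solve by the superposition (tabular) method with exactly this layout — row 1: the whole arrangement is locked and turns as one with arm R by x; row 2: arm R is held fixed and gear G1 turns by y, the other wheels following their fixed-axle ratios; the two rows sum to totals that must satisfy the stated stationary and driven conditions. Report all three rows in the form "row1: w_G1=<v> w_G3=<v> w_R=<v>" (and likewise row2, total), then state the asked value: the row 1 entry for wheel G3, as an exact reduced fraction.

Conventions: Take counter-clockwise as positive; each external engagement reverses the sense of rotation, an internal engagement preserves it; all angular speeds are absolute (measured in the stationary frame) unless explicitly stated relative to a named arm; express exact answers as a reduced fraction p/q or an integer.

class = planetary set [G3 = 18+2·22 = 62; Willis about the carrier]
row 1 — lock + rotate with arm: ω_sun = ω_ring = ω_arm = x
row 2: sun turns y, ring = −(18/62)·y, arm 0
boundary: total ω_sun = x + y = 0 and total ω_arm = x = 1  ⇒  y = -1, x = 1
row 2 ring = −(18/62)·(-1) = 9/31
totals (row 1 + row 2): sun 1 + (-1) = 0, ring 1 + 9/31 = 40/31, arm 1 + 0 = 1
asked cell (row1, ring) = 1

row1: w_G1=1 w_G3=1 w_R=1
row2: w_G1=-1 w_G3=9/31 w_R=0
total: w_G1=0 w_G3=40/31 w_R=1
asked value: 1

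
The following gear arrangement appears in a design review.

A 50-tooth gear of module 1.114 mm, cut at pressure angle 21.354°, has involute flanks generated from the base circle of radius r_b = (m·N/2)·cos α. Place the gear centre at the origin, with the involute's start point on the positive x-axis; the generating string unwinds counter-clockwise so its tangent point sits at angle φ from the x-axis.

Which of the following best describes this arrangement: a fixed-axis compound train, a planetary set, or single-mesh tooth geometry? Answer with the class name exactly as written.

single-mesh tooth geometry

recognized (one wheel, involute flank): single-mesh tooth geometry, m = 1.114, N = 50
classification: single-mesh tooth geometry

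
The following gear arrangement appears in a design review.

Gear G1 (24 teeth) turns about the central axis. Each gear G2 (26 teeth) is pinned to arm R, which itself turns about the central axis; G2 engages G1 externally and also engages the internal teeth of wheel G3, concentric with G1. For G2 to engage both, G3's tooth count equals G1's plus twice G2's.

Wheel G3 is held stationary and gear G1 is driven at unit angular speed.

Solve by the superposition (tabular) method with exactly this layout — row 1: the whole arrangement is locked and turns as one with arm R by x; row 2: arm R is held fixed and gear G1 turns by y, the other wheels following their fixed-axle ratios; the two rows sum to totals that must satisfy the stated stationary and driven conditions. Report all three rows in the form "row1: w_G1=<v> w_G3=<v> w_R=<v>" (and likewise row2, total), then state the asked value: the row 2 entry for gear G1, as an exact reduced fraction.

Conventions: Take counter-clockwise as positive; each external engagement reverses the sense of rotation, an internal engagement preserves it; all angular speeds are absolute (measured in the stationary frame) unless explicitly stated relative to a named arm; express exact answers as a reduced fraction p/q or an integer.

topology: planetary set — G1 24T / G2 26T / G3 76T, arm = carrier (Willis)
row 1 (train locked, turned with arm): all members turn x
row 2 — arm fixed, fixed-axis ratios: sun y, ring −(24/76)·y, arm 0
boundary: total ω_ring = x − (24/76)·y = 0 and total ω_sun = x + y = 1  ⇒  y = 19/25, x = 6/25
row 2 ring = −(24/76)·19/25 = -6/25
totals (row 1 + row 2): sun 6/25 + 19/25 = 1, ring 6/25 + (-6/25) = 0, arm 6/25 + 0 = 6/25
asked cell (row2, sun) = 19/25

row1: w_G1=6/25 w_G3=6/25 w_R=6/25
row2: w_G1=19/25 w_G3=-6/25 w_R=0
total: w_G1=1 w_G3=0 w_R=6/25
asked value: 19/25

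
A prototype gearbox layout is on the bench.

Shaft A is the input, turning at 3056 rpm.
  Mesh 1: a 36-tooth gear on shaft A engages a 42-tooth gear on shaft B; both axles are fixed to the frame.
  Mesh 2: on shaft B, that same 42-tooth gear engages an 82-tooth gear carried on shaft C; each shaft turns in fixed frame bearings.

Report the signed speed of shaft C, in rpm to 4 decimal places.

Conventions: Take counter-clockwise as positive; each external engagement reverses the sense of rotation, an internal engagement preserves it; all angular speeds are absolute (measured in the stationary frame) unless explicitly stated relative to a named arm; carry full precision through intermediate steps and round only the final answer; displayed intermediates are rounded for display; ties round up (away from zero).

+1341.6585 rpm

2-mesh fixed-axis compound train (all bearings frame-fixed)
mesh 1 [36T→42T]: ω = 3056.0000×36/42 = 2619.4286 rpm, sense flips to −
mesh 2 [42T→82T]: ω = 2619.4286×42/82 = 1341.6585 rpm, sense flips to +
signed output speed = +1341.6585 rpm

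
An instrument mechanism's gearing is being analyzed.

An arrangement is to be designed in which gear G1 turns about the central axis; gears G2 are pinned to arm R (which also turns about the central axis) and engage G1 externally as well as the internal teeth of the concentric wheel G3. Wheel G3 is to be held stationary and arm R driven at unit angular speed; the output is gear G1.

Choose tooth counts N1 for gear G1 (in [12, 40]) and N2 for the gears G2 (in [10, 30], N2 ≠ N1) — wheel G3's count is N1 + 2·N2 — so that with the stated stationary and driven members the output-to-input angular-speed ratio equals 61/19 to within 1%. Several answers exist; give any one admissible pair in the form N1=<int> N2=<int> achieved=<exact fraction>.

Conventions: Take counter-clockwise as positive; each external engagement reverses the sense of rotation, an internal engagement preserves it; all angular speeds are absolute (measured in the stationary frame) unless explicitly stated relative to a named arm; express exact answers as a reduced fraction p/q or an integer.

N1=38 N2=23 achieved=61/19

planetary set to be sized for 61/19 (Willis relation)
Willis with ω_ring = 0: ω_sun/ω_arm = (N1+N3)/N1; set equal to 61/19  ⇒  N3/N1 = 61/19 − 1 = 42/19
N3 = N1 + 2·N2  ⇒  N2/N1 = (N3/N1 − 1)/2 = (42/19 − 1)/2 = 23/38
smallest multiple with N1 ≥ 12 and N2 ≥ 10: k = 1  ⇒  N1 = 1·38 = 38, N2 = 1·23 = 23 (N1 ≤ 40, N2 ≤ 30, N2 ≠ N1 ✓), N3 = 38 + 2·23 = 84
check: (N1+N3)/N1 with N1 = 38, N3 = 84 gives 61/19; |achieved − target| = 0 ≤ 61/1900 ✓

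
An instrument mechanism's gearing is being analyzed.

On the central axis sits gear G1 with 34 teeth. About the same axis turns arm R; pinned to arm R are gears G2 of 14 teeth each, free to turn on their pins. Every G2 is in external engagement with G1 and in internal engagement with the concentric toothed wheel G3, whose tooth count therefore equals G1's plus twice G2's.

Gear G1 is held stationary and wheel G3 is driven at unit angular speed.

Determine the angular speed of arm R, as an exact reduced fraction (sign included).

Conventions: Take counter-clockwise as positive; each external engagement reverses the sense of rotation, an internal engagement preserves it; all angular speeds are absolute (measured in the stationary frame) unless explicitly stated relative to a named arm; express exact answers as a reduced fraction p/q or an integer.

31/48

planetary set (34T centre, 14T on arm, 62T internal) — Willis relation
ring teeth: 34 + 2·14 = 62
34(ω_sun−ω_arm) = −62(ω_ring−ω_arm),  ω_sun = 0, ω_ring = 1
34(0−ω_arm) = −62(1−ω_arm)  ⇒  96·ω_arm = 62  ⇒  ω_arm = 31/48
exact speed ratio = 31/48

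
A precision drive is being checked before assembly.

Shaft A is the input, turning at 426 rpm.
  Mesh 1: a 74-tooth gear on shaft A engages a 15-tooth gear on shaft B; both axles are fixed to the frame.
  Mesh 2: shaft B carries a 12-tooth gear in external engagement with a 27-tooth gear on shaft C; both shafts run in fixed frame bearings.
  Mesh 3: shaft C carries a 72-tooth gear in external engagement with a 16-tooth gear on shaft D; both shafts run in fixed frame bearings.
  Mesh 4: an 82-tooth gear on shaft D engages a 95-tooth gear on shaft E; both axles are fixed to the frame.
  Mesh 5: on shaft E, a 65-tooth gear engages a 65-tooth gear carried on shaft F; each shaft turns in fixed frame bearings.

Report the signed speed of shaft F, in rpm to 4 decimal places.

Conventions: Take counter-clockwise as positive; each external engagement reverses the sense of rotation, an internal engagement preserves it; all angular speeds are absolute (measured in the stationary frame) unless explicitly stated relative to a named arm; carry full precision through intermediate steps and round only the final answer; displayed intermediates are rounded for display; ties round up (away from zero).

-3628.0253 rpm

recognized (6 fixed axles, 5 meshes): fixed-axis compound train
mesh 1 [74T→15T]: ω = 426.0000×74/15 = 2101.6000 rpm, sense flips to −
mesh 2 [12T→27T]: ω = 2101.6000×12/27 = 934.0444 rpm, sense flips to +
mesh 3 [72T→16T]: ω = 934.0444×72/16 = 4203.2000 rpm, sense flips to −
mesh 4 [82T→95T]: ω = 4203.2000×82/95 = 3628.0253 rpm, sense flips to +
mesh 5 [65T→65T]: ω = 3628.0253×65/65 = 3628.0253 rpm, sense flips to −
signed output speed = -3628.0253 rpm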